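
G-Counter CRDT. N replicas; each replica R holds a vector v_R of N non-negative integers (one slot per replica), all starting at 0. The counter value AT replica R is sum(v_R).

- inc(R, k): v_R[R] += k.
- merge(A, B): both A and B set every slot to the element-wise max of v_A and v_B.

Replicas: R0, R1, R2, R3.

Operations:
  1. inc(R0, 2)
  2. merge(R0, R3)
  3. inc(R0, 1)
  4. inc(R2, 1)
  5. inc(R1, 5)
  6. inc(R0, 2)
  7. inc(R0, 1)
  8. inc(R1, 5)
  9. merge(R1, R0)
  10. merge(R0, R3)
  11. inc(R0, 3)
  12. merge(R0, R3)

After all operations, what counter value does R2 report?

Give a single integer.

Op 1: inc R0 by 2 -> R0=(2,0,0,0) value=2
Op 2: merge R0<->R3 -> R0=(2,0,0,0) R3=(2,0,0,0)
Op 3: inc R0 by 1 -> R0=(3,0,0,0) value=3
Op 4: inc R2 by 1 -> R2=(0,0,1,0) value=1
Op 5: inc R1 by 5 -> R1=(0,5,0,0) value=5
Op 6: inc R0 by 2 -> R0=(5,0,0,0) value=5
Op 7: inc R0 by 1 -> R0=(6,0,0,0) value=6
Op 8: inc R1 by 5 -> R1=(0,10,0,0) value=10
Op 9: merge R1<->R0 -> R1=(6,10,0,0) R0=(6,10,0,0)
Op 10: merge R0<->R3 -> R0=(6,10,0,0) R3=(6,10,0,0)
Op 11: inc R0 by 3 -> R0=(9,10,0,0) value=19
Op 12: merge R0<->R3 -> R0=(9,10,0,0) R3=(9,10,0,0)

Answer: 1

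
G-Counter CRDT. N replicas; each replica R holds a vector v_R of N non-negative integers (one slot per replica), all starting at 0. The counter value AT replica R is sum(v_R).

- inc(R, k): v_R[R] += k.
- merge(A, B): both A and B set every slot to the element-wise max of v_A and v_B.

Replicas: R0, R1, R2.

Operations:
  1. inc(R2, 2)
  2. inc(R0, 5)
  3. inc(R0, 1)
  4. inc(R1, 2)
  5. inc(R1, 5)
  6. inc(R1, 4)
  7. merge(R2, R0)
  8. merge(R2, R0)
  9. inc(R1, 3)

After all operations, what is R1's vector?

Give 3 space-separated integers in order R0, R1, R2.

Answer: 0 14 0

Derivation:
Op 1: inc R2 by 2 -> R2=(0,0,2) value=2
Op 2: inc R0 by 5 -> R0=(5,0,0) value=5
Op 3: inc R0 by 1 -> R0=(6,0,0) value=6
Op 4: inc R1 by 2 -> R1=(0,2,0) value=2
Op 5: inc R1 by 5 -> R1=(0,7,0) value=7
Op 6: inc R1 by 4 -> R1=(0,11,0) value=11
Op 7: merge R2<->R0 -> R2=(6,0,2) R0=(6,0,2)
Op 8: merge R2<->R0 -> R2=(6,0,2) R0=(6,0,2)
Op 9: inc R1 by 3 -> R1=(0,14,0) value=14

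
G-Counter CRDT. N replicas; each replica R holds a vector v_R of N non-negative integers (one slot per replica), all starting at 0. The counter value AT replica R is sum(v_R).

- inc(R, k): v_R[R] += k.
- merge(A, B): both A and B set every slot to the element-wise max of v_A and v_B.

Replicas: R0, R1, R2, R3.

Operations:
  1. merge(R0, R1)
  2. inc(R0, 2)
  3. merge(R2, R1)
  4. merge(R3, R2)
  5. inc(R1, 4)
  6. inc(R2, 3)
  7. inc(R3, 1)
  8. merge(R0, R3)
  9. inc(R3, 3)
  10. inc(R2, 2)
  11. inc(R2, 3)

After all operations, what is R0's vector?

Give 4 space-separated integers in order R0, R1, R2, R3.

Answer: 2 0 0 1

Derivation:
Op 1: merge R0<->R1 -> R0=(0,0,0,0) R1=(0,0,0,0)
Op 2: inc R0 by 2 -> R0=(2,0,0,0) value=2
Op 3: merge R2<->R1 -> R2=(0,0,0,0) R1=(0,0,0,0)
Op 4: merge R3<->R2 -> R3=(0,0,0,0) R2=(0,0,0,0)
Op 5: inc R1 by 4 -> R1=(0,4,0,0) value=4
Op 6: inc R2 by 3 -> R2=(0,0,3,0) value=3
Op 7: inc R3 by 1 -> R3=(0,0,0,1) value=1
Op 8: merge R0<->R3 -> R0=(2,0,0,1) R3=(2,0,0,1)
Op 9: inc R3 by 3 -> R3=(2,0,0,4) value=6
Op 10: inc R2 by 2 -> R2=(0,0,5,0) value=5
Op 11: inc R2 by 3 -> R2=(0,0,8,0) value=8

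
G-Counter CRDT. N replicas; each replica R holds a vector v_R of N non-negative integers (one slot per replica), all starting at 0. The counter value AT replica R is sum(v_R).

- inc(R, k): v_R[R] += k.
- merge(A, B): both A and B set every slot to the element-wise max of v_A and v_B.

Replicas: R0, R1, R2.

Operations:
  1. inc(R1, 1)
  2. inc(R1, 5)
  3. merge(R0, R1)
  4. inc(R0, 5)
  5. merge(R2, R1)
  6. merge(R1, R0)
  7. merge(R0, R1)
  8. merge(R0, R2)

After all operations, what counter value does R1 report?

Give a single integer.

Answer: 11

Derivation:
Op 1: inc R1 by 1 -> R1=(0,1,0) value=1
Op 2: inc R1 by 5 -> R1=(0,6,0) value=6
Op 3: merge R0<->R1 -> R0=(0,6,0) R1=(0,6,0)
Op 4: inc R0 by 5 -> R0=(5,6,0) value=11
Op 5: merge R2<->R1 -> R2=(0,6,0) R1=(0,6,0)
Op 6: merge R1<->R0 -> R1=(5,6,0) R0=(5,6,0)
Op 7: merge R0<->R1 -> R0=(5,6,0) R1=(5,6,0)
Op 8: merge R0<->R2 -> R0=(5,6,0) R2=(5,6,0)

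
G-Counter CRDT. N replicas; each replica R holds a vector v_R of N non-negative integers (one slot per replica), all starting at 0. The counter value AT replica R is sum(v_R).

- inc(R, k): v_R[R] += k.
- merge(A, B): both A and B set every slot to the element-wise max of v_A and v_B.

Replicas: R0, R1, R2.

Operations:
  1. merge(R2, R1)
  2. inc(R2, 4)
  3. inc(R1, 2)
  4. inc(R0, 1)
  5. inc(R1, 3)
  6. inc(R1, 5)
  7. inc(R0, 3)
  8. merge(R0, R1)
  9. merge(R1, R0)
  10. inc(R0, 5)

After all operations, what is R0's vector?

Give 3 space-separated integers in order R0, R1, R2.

Answer: 9 10 0

Derivation:
Op 1: merge R2<->R1 -> R2=(0,0,0) R1=(0,0,0)
Op 2: inc R2 by 4 -> R2=(0,0,4) value=4
Op 3: inc R1 by 2 -> R1=(0,2,0) value=2
Op 4: inc R0 by 1 -> R0=(1,0,0) value=1
Op 5: inc R1 by 3 -> R1=(0,5,0) value=5
Op 6: inc R1 by 5 -> R1=(0,10,0) value=10
Op 7: inc R0 by 3 -> R0=(4,0,0) value=4
Op 8: merge R0<->R1 -> R0=(4,10,0) R1=(4,10,0)
Op 9: merge R1<->R0 -> R1=(4,10,0) R0=(4,10,0)
Op 10: inc R0 by 5 -> R0=(9,10,0) value=19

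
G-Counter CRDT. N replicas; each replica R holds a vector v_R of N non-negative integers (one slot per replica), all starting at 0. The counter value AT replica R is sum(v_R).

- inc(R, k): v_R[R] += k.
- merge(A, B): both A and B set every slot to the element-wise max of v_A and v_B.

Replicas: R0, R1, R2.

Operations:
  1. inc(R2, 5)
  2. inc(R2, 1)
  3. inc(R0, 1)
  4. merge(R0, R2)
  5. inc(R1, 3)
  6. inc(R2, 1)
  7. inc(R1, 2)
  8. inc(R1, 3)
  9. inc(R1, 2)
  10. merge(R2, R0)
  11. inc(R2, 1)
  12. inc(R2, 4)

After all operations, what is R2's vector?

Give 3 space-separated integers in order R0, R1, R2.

Answer: 1 0 12

Derivation:
Op 1: inc R2 by 5 -> R2=(0,0,5) value=5
Op 2: inc R2 by 1 -> R2=(0,0,6) value=6
Op 3: inc R0 by 1 -> R0=(1,0,0) value=1
Op 4: merge R0<->R2 -> R0=(1,0,6) R2=(1,0,6)
Op 5: inc R1 by 3 -> R1=(0,3,0) value=3
Op 6: inc R2 by 1 -> R2=(1,0,7) value=8
Op 7: inc R1 by 2 -> R1=(0,5,0) value=5
Op 8: inc R1 by 3 -> R1=(0,8,0) value=8
Op 9: inc R1 by 2 -> R1=(0,10,0) value=10
Op 10: merge R2<->R0 -> R2=(1,0,7) R0=(1,0,7)
Op 11: inc R2 by 1 -> R2=(1,0,8) value=9
Op 12: inc R2 by 4 -> R2=(1,0,12) value=13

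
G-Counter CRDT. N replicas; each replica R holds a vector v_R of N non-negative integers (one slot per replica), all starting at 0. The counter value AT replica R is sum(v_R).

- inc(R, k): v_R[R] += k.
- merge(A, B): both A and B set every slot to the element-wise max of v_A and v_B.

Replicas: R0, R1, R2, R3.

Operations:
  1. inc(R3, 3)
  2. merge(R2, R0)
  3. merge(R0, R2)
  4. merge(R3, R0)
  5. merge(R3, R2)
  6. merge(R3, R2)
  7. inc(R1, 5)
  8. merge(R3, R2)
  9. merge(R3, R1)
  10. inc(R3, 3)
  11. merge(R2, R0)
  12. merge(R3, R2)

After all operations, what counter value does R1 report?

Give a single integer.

Answer: 8

Derivation:
Op 1: inc R3 by 3 -> R3=(0,0,0,3) value=3
Op 2: merge R2<->R0 -> R2=(0,0,0,0) R0=(0,0,0,0)
Op 3: merge R0<->R2 -> R0=(0,0,0,0) R2=(0,0,0,0)
Op 4: merge R3<->R0 -> R3=(0,0,0,3) R0=(0,0,0,3)
Op 5: merge R3<->R2 -> R3=(0,0,0,3) R2=(0,0,0,3)
Op 6: merge R3<->R2 -> R3=(0,0,0,3) R2=(0,0,0,3)
Op 7: inc R1 by 5 -> R1=(0,5,0,0) value=5
Op 8: merge R3<->R2 -> R3=(0,0,0,3) R2=(0,0,0,3)
Op 9: merge R3<->R1 -> R3=(0,5,0,3) R1=(0,5,0,3)
Op 10: inc R3 by 3 -> R3=(0,5,0,6) value=11
Op 11: merge R2<->R0 -> R2=(0,0,0,3) R0=(0,0,0,3)
Op 12: merge R3<->R2 -> R3=(0,5,0,6) R2=(0,5,0,6)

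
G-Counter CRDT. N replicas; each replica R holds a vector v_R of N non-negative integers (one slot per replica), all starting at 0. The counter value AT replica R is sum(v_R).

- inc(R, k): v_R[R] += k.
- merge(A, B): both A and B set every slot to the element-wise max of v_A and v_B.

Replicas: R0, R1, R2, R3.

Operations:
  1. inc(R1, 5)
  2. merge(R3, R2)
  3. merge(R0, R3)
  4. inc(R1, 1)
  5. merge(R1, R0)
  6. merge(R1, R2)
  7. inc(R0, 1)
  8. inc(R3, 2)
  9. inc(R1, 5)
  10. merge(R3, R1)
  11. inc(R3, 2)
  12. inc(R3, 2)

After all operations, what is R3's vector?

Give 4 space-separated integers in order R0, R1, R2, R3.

Answer: 0 11 0 6

Derivation:
Op 1: inc R1 by 5 -> R1=(0,5,0,0) value=5
Op 2: merge R3<->R2 -> R3=(0,0,0,0) R2=(0,0,0,0)
Op 3: merge R0<->R3 -> R0=(0,0,0,0) R3=(0,0,0,0)
Op 4: inc R1 by 1 -> R1=(0,6,0,0) value=6
Op 5: merge R1<->R0 -> R1=(0,6,0,0) R0=(0,6,0,0)
Op 6: merge R1<->R2 -> R1=(0,6,0,0) R2=(0,6,0,0)
Op 7: inc R0 by 1 -> R0=(1,6,0,0) value=7
Op 8: inc R3 by 2 -> R3=(0,0,0,2) value=2
Op 9: inc R1 by 5 -> R1=(0,11,0,0) value=11
Op 10: merge R3<->R1 -> R3=(0,11,0,2) R1=(0,11,0,2)
Op 11: inc R3 by 2 -> R3=(0,11,0,4) value=15
Op 12: inc R3 by 2 -> R3=(0,11,0,6) value=17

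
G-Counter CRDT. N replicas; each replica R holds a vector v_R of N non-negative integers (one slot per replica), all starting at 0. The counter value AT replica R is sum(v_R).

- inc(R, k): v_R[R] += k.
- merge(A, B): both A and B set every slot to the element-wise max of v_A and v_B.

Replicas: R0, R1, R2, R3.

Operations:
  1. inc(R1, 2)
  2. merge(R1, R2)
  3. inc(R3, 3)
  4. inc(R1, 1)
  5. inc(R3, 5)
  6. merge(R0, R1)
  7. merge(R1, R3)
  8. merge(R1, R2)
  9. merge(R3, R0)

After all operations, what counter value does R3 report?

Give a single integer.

Op 1: inc R1 by 2 -> R1=(0,2,0,0) value=2
Op 2: merge R1<->R2 -> R1=(0,2,0,0) R2=(0,2,0,0)
Op 3: inc R3 by 3 -> R3=(0,0,0,3) value=3
Op 4: inc R1 by 1 -> R1=(0,3,0,0) value=3
Op 5: inc R3 by 5 -> R3=(0,0,0,8) value=8
Op 6: merge R0<->R1 -> R0=(0,3,0,0) R1=(0,3,0,0)
Op 7: merge R1<->R3 -> R1=(0,3,0,8) R3=(0,3,0,8)
Op 8: merge R1<->R2 -> R1=(0,3,0,8) R2=(0,3,0,8)
Op 9: merge R3<->R0 -> R3=(0,3,0,8) R0=(0,3,0,8)

Answer: 11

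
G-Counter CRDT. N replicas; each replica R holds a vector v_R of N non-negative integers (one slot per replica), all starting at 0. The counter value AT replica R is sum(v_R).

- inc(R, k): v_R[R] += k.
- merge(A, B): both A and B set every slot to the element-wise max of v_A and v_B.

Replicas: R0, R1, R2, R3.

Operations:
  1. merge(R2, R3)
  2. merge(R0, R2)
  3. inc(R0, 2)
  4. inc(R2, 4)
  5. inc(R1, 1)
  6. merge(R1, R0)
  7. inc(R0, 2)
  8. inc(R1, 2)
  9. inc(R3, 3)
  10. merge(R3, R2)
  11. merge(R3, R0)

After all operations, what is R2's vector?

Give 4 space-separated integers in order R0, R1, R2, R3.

Op 1: merge R2<->R3 -> R2=(0,0,0,0) R3=(0,0,0,0)
Op 2: merge R0<->R2 -> R0=(0,0,0,0) R2=(0,0,0,0)
Op 3: inc R0 by 2 -> R0=(2,0,0,0) value=2
Op 4: inc R2 by 4 -> R2=(0,0,4,0) value=4
Op 5: inc R1 by 1 -> R1=(0,1,0,0) value=1
Op 6: merge R1<->R0 -> R1=(2,1,0,0) R0=(2,1,0,0)
Op 7: inc R0 by 2 -> R0=(4,1,0,0) value=5
Op 8: inc R1 by 2 -> R1=(2,3,0,0) value=5
Op 9: inc R3 by 3 -> R3=(0,0,0,3) value=3
Op 10: merge R3<->R2 -> R3=(0,0,4,3) R2=(0,0,4,3)
Op 11: merge R3<->R0 -> R3=(4,1,4,3) R0=(4,1,4,3)

Answer: 0 0 4 3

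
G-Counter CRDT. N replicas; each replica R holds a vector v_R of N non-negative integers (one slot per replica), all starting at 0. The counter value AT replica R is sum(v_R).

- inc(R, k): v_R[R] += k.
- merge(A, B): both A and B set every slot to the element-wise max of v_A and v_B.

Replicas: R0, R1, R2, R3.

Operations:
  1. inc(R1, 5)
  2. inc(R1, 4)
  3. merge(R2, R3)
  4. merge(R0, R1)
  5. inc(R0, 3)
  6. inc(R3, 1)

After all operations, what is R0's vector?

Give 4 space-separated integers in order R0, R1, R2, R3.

Answer: 3 9 0 0

Derivation:
Op 1: inc R1 by 5 -> R1=(0,5,0,0) value=5
Op 2: inc R1 by 4 -> R1=(0,9,0,0) value=9
Op 3: merge R2<->R3 -> R2=(0,0,0,0) R3=(0,0,0,0)
Op 4: merge R0<->R1 -> R0=(0,9,0,0) R1=(0,9,0,0)
Op 5: inc R0 by 3 -> R0=(3,9,0,0) value=12
Op 6: inc R3 by 1 -> R3=(0,0,0,1) value=1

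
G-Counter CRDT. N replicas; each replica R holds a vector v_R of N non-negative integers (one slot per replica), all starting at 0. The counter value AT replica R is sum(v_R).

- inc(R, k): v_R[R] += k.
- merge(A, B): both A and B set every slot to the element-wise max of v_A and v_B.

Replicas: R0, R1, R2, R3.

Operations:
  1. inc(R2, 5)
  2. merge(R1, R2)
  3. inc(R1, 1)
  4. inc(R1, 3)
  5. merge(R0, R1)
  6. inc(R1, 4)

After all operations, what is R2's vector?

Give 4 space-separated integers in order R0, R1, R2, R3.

Answer: 0 0 5 0

Derivation:
Op 1: inc R2 by 5 -> R2=(0,0,5,0) value=5
Op 2: merge R1<->R2 -> R1=(0,0,5,0) R2=(0,0,5,0)
Op 3: inc R1 by 1 -> R1=(0,1,5,0) value=6
Op 4: inc R1 by 3 -> R1=(0,4,5,0) value=9
Op 5: merge R0<->R1 -> R0=(0,4,5,0) R1=(0,4,5,0)
Op 6: inc R1 by 4 -> R1=(0,8,5,0) value=13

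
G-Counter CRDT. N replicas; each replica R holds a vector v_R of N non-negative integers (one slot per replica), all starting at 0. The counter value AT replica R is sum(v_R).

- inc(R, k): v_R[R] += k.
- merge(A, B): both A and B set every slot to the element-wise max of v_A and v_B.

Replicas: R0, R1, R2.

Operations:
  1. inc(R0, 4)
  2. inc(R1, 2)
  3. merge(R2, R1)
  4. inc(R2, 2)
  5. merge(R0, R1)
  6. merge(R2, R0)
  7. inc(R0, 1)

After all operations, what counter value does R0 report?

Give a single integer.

Op 1: inc R0 by 4 -> R0=(4,0,0) value=4
Op 2: inc R1 by 2 -> R1=(0,2,0) value=2
Op 3: merge R2<->R1 -> R2=(0,2,0) R1=(0,2,0)
Op 4: inc R2 by 2 -> R2=(0,2,2) value=4
Op 5: merge R0<->R1 -> R0=(4,2,0) R1=(4,2,0)
Op 6: merge R2<->R0 -> R2=(4,2,2) R0=(4,2,2)
Op 7: inc R0 by 1 -> R0=(5,2,2) value=9

Answer: 9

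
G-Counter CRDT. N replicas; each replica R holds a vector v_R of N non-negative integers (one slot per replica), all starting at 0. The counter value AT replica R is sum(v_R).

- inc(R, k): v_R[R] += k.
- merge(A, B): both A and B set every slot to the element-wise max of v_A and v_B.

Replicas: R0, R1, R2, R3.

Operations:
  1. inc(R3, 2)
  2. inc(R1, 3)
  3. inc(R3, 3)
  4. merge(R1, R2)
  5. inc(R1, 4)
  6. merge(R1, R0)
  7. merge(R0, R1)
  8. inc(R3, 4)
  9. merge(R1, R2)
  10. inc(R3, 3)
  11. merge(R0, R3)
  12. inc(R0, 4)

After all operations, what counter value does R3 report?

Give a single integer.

Answer: 19

Derivation:
Op 1: inc R3 by 2 -> R3=(0,0,0,2) value=2
Op 2: inc R1 by 3 -> R1=(0,3,0,0) value=3
Op 3: inc R3 by 3 -> R3=(0,0,0,5) value=5
Op 4: merge R1<->R2 -> R1=(0,3,0,0) R2=(0,3,0,0)
Op 5: inc R1 by 4 -> R1=(0,7,0,0) value=7
Op 6: merge R1<->R0 -> R1=(0,7,0,0) R0=(0,7,0,0)
Op 7: merge R0<->R1 -> R0=(0,7,0,0) R1=(0,7,0,0)
Op 8: inc R3 by 4 -> R3=(0,0,0,9) value=9
Op 9: merge R1<->R2 -> R1=(0,7,0,0) R2=(0,7,0,0)
Op 10: inc R3 by 3 -> R3=(0,0,0,12) value=12
Op 11: merge R0<->R3 -> R0=(0,7,0,12) R3=(0,7,0,12)
Op 12: inc R0 by 4 -> R0=(4,7,0,12) value=23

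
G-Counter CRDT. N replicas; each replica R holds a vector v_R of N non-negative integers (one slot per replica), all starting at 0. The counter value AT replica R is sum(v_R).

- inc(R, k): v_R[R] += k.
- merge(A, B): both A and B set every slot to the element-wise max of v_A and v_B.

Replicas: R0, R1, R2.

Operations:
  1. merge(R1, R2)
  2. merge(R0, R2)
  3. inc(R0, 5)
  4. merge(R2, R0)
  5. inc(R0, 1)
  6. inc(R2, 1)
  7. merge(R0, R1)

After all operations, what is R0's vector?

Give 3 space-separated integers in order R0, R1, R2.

Op 1: merge R1<->R2 -> R1=(0,0,0) R2=(0,0,0)
Op 2: merge R0<->R2 -> R0=(0,0,0) R2=(0,0,0)
Op 3: inc R0 by 5 -> R0=(5,0,0) value=5
Op 4: merge R2<->R0 -> R2=(5,0,0) R0=(5,0,0)
Op 5: inc R0 by 1 -> R0=(6,0,0) value=6
Op 6: inc R2 by 1 -> R2=(5,0,1) value=6
Op 7: merge R0<->R1 -> R0=(6,0,0) R1=(6,0,0)

Answer: 6 0 0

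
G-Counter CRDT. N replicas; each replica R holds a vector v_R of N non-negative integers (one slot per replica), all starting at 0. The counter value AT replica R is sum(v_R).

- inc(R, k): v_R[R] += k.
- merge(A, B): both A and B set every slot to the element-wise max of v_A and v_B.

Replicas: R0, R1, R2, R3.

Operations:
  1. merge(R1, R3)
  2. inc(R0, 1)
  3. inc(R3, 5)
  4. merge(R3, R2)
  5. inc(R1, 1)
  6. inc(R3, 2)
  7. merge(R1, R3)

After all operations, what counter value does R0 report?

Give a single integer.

Op 1: merge R1<->R3 -> R1=(0,0,0,0) R3=(0,0,0,0)
Op 2: inc R0 by 1 -> R0=(1,0,0,0) value=1
Op 3: inc R3 by 5 -> R3=(0,0,0,5) value=5
Op 4: merge R3<->R2 -> R3=(0,0,0,5) R2=(0,0,0,5)
Op 5: inc R1 by 1 -> R1=(0,1,0,0) value=1
Op 6: inc R3 by 2 -> R3=(0,0,0,7) value=7
Op 7: merge R1<->R3 -> R1=(0,1,0,7) R3=(0,1,0,7)

Answer: 1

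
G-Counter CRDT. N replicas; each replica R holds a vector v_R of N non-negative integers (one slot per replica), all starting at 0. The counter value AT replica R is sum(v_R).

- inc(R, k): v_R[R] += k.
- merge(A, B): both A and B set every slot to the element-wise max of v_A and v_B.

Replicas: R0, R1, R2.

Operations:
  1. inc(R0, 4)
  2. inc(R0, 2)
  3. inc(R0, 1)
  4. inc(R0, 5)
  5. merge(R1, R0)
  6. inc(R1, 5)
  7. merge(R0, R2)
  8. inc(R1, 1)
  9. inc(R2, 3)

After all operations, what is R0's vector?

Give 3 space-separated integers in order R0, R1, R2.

Answer: 12 0 0

Derivation:
Op 1: inc R0 by 4 -> R0=(4,0,0) value=4
Op 2: inc R0 by 2 -> R0=(6,0,0) value=6
Op 3: inc R0 by 1 -> R0=(7,0,0) value=7
Op 4: inc R0 by 5 -> R0=(12,0,0) value=12
Op 5: merge R1<->R0 -> R1=(12,0,0) R0=(12,0,0)
Op 6: inc R1 by 5 -> R1=(12,5,0) value=17
Op 7: merge R0<->R2 -> R0=(12,0,0) R2=(12,0,0)
Op 8: inc R1 by 1 -> R1=(12,6,0) value=18
Op 9: inc R2 by 3 -> R2=(12,0,3) value=15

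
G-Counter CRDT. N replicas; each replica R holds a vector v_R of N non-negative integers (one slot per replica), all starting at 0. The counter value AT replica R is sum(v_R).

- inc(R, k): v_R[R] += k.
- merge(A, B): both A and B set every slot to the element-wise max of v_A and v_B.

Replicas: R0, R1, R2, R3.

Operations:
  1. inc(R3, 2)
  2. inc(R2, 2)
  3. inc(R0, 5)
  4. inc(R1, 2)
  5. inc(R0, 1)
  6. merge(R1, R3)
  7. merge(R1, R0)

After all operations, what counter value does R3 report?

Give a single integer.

Op 1: inc R3 by 2 -> R3=(0,0,0,2) value=2
Op 2: inc R2 by 2 -> R2=(0,0,2,0) value=2
Op 3: inc R0 by 5 -> R0=(5,0,0,0) value=5
Op 4: inc R1 by 2 -> R1=(0,2,0,0) value=2
Op 5: inc R0 by 1 -> R0=(6,0,0,0) value=6
Op 6: merge R1<->R3 -> R1=(0,2,0,2) R3=(0,2,0,2)
Op 7: merge R1<->R0 -> R1=(6,2,0,2) R0=(6,2,0,2)

Answer: 4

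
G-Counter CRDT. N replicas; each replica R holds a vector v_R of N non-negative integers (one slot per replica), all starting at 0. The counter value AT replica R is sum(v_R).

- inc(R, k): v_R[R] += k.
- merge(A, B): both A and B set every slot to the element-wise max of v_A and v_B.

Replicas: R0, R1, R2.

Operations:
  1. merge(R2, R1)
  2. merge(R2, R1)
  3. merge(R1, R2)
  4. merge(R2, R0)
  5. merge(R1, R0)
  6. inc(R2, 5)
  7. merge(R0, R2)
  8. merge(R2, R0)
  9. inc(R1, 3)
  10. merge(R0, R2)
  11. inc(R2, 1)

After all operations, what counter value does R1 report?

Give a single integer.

Answer: 3

Derivation:
Op 1: merge R2<->R1 -> R2=(0,0,0) R1=(0,0,0)
Op 2: merge R2<->R1 -> R2=(0,0,0) R1=(0,0,0)
Op 3: merge R1<->R2 -> R1=(0,0,0) R2=(0,0,0)
Op 4: merge R2<->R0 -> R2=(0,0,0) R0=(0,0,0)
Op 5: merge R1<->R0 -> R1=(0,0,0) R0=(0,0,0)
Op 6: inc R2 by 5 -> R2=(0,0,5) value=5
Op 7: merge R0<->R2 -> R0=(0,0,5) R2=(0,0,5)
Op 8: merge R2<->R0 -> R2=(0,0,5) R0=(0,0,5)
Op 9: inc R1 by 3 -> R1=(0,3,0) value=3
Op 10: merge R0<->R2 -> R0=(0,0,5) R2=(0,0,5)
Op 11: inc R2 by 1 -> R2=(0,0,6) value=6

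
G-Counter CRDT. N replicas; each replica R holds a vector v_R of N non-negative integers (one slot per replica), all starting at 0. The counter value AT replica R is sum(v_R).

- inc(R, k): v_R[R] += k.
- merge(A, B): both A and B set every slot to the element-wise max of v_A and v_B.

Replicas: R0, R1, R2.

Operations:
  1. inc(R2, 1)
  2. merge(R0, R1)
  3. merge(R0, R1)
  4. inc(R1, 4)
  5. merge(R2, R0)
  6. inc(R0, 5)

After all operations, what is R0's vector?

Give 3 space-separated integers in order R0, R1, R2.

Op 1: inc R2 by 1 -> R2=(0,0,1) value=1
Op 2: merge R0<->R1 -> R0=(0,0,0) R1=(0,0,0)
Op 3: merge R0<->R1 -> R0=(0,0,0) R1=(0,0,0)
Op 4: inc R1 by 4 -> R1=(0,4,0) value=4
Op 5: merge R2<->R0 -> R2=(0,0,1) R0=(0,0,1)
Op 6: inc R0 by 5 -> R0=(5,0,1) value=6

Answer: 5 0 1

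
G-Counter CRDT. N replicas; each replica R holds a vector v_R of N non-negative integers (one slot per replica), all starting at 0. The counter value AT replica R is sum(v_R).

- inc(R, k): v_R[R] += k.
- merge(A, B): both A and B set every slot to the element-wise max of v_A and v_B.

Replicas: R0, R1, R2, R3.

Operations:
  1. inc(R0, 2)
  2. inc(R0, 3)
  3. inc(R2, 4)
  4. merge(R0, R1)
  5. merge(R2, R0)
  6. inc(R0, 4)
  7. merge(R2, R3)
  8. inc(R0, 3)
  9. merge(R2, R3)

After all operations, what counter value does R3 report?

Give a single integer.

Answer: 9

Derivation:
Op 1: inc R0 by 2 -> R0=(2,0,0,0) value=2
Op 2: inc R0 by 3 -> R0=(5,0,0,0) value=5
Op 3: inc R2 by 4 -> R2=(0,0,4,0) value=4
Op 4: merge R0<->R1 -> R0=(5,0,0,0) R1=(5,0,0,0)
Op 5: merge R2<->R0 -> R2=(5,0,4,0) R0=(5,0,4,0)
Op 6: inc R0 by 4 -> R0=(9,0,4,0) value=13
Op 7: merge R2<->R3 -> R2=(5,0,4,0) R3=(5,0,4,0)
Op 8: inc R0 by 3 -> R0=(12,0,4,0) value=16
Op 9: merge R2<->R3 -> R2=(5,0,4,0) R3=(5,0,4,0)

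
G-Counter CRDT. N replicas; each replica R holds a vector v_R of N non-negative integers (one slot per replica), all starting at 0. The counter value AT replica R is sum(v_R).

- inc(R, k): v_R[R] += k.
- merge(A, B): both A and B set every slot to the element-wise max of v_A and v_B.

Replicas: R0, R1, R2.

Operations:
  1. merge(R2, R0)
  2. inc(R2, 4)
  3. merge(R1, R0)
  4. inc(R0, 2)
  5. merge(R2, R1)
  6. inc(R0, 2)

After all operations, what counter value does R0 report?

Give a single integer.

Answer: 4

Derivation:
Op 1: merge R2<->R0 -> R2=(0,0,0) R0=(0,0,0)
Op 2: inc R2 by 4 -> R2=(0,0,4) value=4
Op 3: merge R1<->R0 -> R1=(0,0,0) R0=(0,0,0)
Op 4: inc R0 by 2 -> R0=(2,0,0) value=2
Op 5: merge R2<->R1 -> R2=(0,0,4) R1=(0,0,4)
Op 6: inc R0 by 2 -> R0=(4,0,0) value=4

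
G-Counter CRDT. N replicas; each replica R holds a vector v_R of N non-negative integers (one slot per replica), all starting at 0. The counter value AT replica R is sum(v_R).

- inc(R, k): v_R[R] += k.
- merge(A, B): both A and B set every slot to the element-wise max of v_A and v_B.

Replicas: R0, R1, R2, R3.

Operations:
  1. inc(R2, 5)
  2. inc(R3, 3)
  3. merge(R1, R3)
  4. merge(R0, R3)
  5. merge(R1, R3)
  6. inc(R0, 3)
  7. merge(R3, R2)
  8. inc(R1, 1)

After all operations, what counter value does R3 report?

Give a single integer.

Op 1: inc R2 by 5 -> R2=(0,0,5,0) value=5
Op 2: inc R3 by 3 -> R3=(0,0,0,3) value=3
Op 3: merge R1<->R3 -> R1=(0,0,0,3) R3=(0,0,0,3)
Op 4: merge R0<->R3 -> R0=(0,0,0,3) R3=(0,0,0,3)
Op 5: merge R1<->R3 -> R1=(0,0,0,3) R3=(0,0,0,3)
Op 6: inc R0 by 3 -> R0=(3,0,0,3) value=6
Op 7: merge R3<->R2 -> R3=(0,0,5,3) R2=(0,0,5,3)
Op 8: inc R1 by 1 -> R1=(0,1,0,3) value=4

Answer: 8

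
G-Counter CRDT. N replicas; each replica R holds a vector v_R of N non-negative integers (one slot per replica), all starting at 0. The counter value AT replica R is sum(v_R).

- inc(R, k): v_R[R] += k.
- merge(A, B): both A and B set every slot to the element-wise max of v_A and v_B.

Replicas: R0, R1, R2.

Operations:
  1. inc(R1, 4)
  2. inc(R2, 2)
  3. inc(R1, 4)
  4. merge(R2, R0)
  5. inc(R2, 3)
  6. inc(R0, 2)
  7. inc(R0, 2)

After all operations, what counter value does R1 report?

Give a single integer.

Op 1: inc R1 by 4 -> R1=(0,4,0) value=4
Op 2: inc R2 by 2 -> R2=(0,0,2) value=2
Op 3: inc R1 by 4 -> R1=(0,8,0) value=8
Op 4: merge R2<->R0 -> R2=(0,0,2) R0=(0,0,2)
Op 5: inc R2 by 3 -> R2=(0,0,5) value=5
Op 6: inc R0 by 2 -> R0=(2,0,2) value=4
Op 7: inc R0 by 2 -> R0=(4,0,2) value=6

Answer: 8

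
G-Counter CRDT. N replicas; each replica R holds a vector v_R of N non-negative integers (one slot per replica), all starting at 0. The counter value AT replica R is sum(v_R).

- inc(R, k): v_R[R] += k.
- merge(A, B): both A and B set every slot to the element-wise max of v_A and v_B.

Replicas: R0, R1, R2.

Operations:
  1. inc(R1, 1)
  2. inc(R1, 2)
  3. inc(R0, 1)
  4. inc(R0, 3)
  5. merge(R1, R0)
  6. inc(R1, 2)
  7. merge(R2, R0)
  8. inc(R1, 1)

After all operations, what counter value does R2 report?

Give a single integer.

Op 1: inc R1 by 1 -> R1=(0,1,0) value=1
Op 2: inc R1 by 2 -> R1=(0,3,0) value=3
Op 3: inc R0 by 1 -> R0=(1,0,0) value=1
Op 4: inc R0 by 3 -> R0=(4,0,0) value=4
Op 5: merge R1<->R0 -> R1=(4,3,0) R0=(4,3,0)
Op 6: inc R1 by 2 -> R1=(4,5,0) value=9
Op 7: merge R2<->R0 -> R2=(4,3,0) R0=(4,3,0)
Op 8: inc R1 by 1 -> R1=(4,6,0) value=10

Answer: 7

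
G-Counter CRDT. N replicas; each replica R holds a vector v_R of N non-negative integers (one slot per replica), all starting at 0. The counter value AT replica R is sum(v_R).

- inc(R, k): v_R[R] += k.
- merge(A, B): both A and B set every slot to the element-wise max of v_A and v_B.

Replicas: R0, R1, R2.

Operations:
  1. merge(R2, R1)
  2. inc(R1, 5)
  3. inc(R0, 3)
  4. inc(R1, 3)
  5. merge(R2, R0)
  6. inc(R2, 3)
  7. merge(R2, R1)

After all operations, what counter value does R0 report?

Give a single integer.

Op 1: merge R2<->R1 -> R2=(0,0,0) R1=(0,0,0)
Op 2: inc R1 by 5 -> R1=(0,5,0) value=5
Op 3: inc R0 by 3 -> R0=(3,0,0) value=3
Op 4: inc R1 by 3 -> R1=(0,8,0) value=8
Op 5: merge R2<->R0 -> R2=(3,0,0) R0=(3,0,0)
Op 6: inc R2 by 3 -> R2=(3,0,3) value=6
Op 7: merge R2<->R1 -> R2=(3,8,3) R1=(3,8,3)

Answer: 3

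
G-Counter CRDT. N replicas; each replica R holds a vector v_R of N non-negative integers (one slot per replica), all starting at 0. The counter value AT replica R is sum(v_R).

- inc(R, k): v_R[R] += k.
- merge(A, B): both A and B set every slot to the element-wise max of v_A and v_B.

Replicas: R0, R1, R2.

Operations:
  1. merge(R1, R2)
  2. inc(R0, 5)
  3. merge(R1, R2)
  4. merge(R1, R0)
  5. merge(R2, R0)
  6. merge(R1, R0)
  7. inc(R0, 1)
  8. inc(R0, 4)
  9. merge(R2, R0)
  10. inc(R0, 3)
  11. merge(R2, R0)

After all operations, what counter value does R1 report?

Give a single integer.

Op 1: merge R1<->R2 -> R1=(0,0,0) R2=(0,0,0)
Op 2: inc R0 by 5 -> R0=(5,0,0) value=5
Op 3: merge R1<->R2 -> R1=(0,0,0) R2=(0,0,0)
Op 4: merge R1<->R0 -> R1=(5,0,0) R0=(5,0,0)
Op 5: merge R2<->R0 -> R2=(5,0,0) R0=(5,0,0)
Op 6: merge R1<->R0 -> R1=(5,0,0) R0=(5,0,0)
Op 7: inc R0 by 1 -> R0=(6,0,0) value=6
Op 8: inc R0 by 4 -> R0=(10,0,0) value=10
Op 9: merge R2<->R0 -> R2=(10,0,0) R0=(10,0,0)
Op 10: inc R0 by 3 -> R0=(13,0,0) value=13
Op 11: merge R2<->R0 -> R2=(13,0,0) R0=(13,0,0)

Answer: 5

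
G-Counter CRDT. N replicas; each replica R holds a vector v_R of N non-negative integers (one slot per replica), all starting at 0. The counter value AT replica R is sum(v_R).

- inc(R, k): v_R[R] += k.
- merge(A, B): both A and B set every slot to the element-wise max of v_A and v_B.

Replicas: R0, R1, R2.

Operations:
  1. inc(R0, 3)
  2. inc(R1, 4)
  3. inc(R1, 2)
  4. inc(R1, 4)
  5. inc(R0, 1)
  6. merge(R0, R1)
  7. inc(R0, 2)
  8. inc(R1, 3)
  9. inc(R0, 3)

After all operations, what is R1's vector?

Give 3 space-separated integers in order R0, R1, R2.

Answer: 4 13 0

Derivation:
Op 1: inc R0 by 3 -> R0=(3,0,0) value=3
Op 2: inc R1 by 4 -> R1=(0,4,0) value=4
Op 3: inc R1 by 2 -> R1=(0,6,0) value=6
Op 4: inc R1 by 4 -> R1=(0,10,0) value=10
Op 5: inc R0 by 1 -> R0=(4,0,0) value=4
Op 6: merge R0<->R1 -> R0=(4,10,0) R1=(4,10,0)
Op 7: inc R0 by 2 -> R0=(6,10,0) value=16
Op 8: inc R1 by 3 -> R1=(4,13,0) value=17
Op 9: inc R0 by 3 -> R0=(9,10,0) value=19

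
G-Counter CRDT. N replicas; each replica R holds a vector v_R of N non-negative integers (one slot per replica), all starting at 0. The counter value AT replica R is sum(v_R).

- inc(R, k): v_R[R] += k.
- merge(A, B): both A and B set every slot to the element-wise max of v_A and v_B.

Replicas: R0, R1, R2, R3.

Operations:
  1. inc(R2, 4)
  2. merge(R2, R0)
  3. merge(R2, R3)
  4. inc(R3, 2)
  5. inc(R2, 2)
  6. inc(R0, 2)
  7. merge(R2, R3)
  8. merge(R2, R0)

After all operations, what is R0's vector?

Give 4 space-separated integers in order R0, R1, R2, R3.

Op 1: inc R2 by 4 -> R2=(0,0,4,0) value=4
Op 2: merge R2<->R0 -> R2=(0,0,4,0) R0=(0,0,4,0)
Op 3: merge R2<->R3 -> R2=(0,0,4,0) R3=(0,0,4,0)
Op 4: inc R3 by 2 -> R3=(0,0,4,2) value=6
Op 5: inc R2 by 2 -> R2=(0,0,6,0) value=6
Op 6: inc R0 by 2 -> R0=(2,0,4,0) value=6
Op 7: merge R2<->R3 -> R2=(0,0,6,2) R3=(0,0,6,2)
Op 8: merge R2<->R0 -> R2=(2,0,6,2) R0=(2,0,6,2)

Answer: 2 0 6 2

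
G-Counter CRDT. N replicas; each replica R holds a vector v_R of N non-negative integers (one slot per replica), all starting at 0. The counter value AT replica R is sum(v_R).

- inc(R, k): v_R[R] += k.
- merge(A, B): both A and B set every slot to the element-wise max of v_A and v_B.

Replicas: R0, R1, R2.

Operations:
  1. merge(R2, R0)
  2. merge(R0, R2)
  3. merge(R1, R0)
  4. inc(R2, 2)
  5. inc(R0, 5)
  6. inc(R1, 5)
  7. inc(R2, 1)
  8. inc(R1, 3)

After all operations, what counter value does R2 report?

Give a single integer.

Answer: 3

Derivation:
Op 1: merge R2<->R0 -> R2=(0,0,0) R0=(0,0,0)
Op 2: merge R0<->R2 -> R0=(0,0,0) R2=(0,0,0)
Op 3: merge R1<->R0 -> R1=(0,0,0) R0=(0,0,0)
Op 4: inc R2 by 2 -> R2=(0,0,2) value=2
Op 5: inc R0 by 5 -> R0=(5,0,0) value=5
Op 6: inc R1 by 5 -> R1=(0,5,0) value=5
Op 7: inc R2 by 1 -> R2=(0,0,3) value=3
Op 8: inc R1 by 3 -> R1=(0,8,0) value=8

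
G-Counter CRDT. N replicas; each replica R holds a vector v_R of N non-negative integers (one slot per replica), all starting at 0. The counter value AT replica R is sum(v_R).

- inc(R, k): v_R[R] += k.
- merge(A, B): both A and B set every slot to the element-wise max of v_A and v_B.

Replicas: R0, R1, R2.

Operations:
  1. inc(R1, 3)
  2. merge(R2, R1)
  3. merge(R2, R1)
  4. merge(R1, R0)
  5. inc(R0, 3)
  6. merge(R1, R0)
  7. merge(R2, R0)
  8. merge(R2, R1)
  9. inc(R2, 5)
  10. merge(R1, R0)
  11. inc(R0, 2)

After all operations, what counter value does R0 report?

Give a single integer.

Answer: 8

Derivation:
Op 1: inc R1 by 3 -> R1=(0,3,0) value=3
Op 2: merge R2<->R1 -> R2=(0,3,0) R1=(0,3,0)
Op 3: merge R2<->R1 -> R2=(0,3,0) R1=(0,3,0)
Op 4: merge R1<->R0 -> R1=(0,3,0) R0=(0,3,0)
Op 5: inc R0 by 3 -> R0=(3,3,0) value=6
Op 6: merge R1<->R0 -> R1=(3,3,0) R0=(3,3,0)
Op 7: merge R2<->R0 -> R2=(3,3,0) R0=(3,3,0)
Op 8: merge R2<->R1 -> R2=(3,3,0) R1=(3,3,0)
Op 9: inc R2 by 5 -> R2=(3,3,5) value=11
Op 10: merge R1<->R0 -> R1=(3,3,0) R0=(3,3,0)
Op 11: inc R0 by 2 -> R0=(5,3,0) value=8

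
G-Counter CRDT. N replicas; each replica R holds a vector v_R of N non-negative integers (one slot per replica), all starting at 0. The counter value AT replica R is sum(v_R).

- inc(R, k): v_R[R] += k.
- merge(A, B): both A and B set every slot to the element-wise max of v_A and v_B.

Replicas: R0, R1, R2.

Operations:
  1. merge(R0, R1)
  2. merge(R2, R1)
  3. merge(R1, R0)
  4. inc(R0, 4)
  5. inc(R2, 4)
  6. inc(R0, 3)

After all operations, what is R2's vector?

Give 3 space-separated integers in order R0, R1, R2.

Op 1: merge R0<->R1 -> R0=(0,0,0) R1=(0,0,0)
Op 2: merge R2<->R1 -> R2=(0,0,0) R1=(0,0,0)
Op 3: merge R1<->R0 -> R1=(0,0,0) R0=(0,0,0)
Op 4: inc R0 by 4 -> R0=(4,0,0) value=4
Op 5: inc R2 by 4 -> R2=(0,0,4) value=4
Op 6: inc R0 by 3 -> R0=(7,0,0) value=7

Answer: 0 0 4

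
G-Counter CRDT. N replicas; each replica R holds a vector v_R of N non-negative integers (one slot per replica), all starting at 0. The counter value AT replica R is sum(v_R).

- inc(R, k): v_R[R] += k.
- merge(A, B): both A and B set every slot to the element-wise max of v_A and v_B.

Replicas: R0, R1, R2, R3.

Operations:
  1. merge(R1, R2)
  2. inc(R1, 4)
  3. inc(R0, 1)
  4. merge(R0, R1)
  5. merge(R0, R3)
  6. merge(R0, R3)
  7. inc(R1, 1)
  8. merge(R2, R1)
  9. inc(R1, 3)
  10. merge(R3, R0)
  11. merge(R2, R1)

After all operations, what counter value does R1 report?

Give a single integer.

Answer: 9

Derivation:
Op 1: merge R1<->R2 -> R1=(0,0,0,0) R2=(0,0,0,0)
Op 2: inc R1 by 4 -> R1=(0,4,0,0) value=4
Op 3: inc R0 by 1 -> R0=(1,0,0,0) value=1
Op 4: merge R0<->R1 -> R0=(1,4,0,0) R1=(1,4,0,0)
Op 5: merge R0<->R3 -> R0=(1,4,0,0) R3=(1,4,0,0)
Op 6: merge R0<->R3 -> R0=(1,4,0,0) R3=(1,4,0,0)
Op 7: inc R1 by 1 -> R1=(1,5,0,0) value=6
Op 8: merge R2<->R1 -> R2=(1,5,0,0) R1=(1,5,0,0)
Op 9: inc R1 by 3 -> R1=(1,8,0,0) value=9
Op 10: merge R3<->R0 -> R3=(1,4,0,0) R0=(1,4,0,0)
Op 11: merge R2<->R1 -> R2=(1,8,0,0) R1=(1,8,0,0)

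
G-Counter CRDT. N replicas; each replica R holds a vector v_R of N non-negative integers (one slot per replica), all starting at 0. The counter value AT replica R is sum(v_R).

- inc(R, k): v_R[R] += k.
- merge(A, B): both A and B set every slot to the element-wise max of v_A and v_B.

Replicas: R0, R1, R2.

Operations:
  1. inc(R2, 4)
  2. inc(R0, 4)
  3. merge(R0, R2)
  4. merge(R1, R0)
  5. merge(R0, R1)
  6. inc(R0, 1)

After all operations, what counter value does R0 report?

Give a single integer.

Op 1: inc R2 by 4 -> R2=(0,0,4) value=4
Op 2: inc R0 by 4 -> R0=(4,0,0) value=4
Op 3: merge R0<->R2 -> R0=(4,0,4) R2=(4,0,4)
Op 4: merge R1<->R0 -> R1=(4,0,4) R0=(4,0,4)
Op 5: merge R0<->R1 -> R0=(4,0,4) R1=(4,0,4)
Op 6: inc R0 by 1 -> R0=(5,0,4) value=9

Answer: 9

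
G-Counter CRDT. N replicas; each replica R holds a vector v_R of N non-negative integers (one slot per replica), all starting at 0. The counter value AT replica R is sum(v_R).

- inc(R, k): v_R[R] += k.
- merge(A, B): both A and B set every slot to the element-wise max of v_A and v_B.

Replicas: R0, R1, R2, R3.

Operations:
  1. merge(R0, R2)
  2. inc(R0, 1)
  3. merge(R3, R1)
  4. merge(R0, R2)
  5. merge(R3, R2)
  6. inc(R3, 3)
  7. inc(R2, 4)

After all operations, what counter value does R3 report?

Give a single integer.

Op 1: merge R0<->R2 -> R0=(0,0,0,0) R2=(0,0,0,0)
Op 2: inc R0 by 1 -> R0=(1,0,0,0) value=1
Op 3: merge R3<->R1 -> R3=(0,0,0,0) R1=(0,0,0,0)
Op 4: merge R0<->R2 -> R0=(1,0,0,0) R2=(1,0,0,0)
Op 5: merge R3<->R2 -> R3=(1,0,0,0) R2=(1,0,0,0)
Op 6: inc R3 by 3 -> R3=(1,0,0,3) value=4
Op 7: inc R2 by 4 -> R2=(1,0,4,0) value=5

Answer: 4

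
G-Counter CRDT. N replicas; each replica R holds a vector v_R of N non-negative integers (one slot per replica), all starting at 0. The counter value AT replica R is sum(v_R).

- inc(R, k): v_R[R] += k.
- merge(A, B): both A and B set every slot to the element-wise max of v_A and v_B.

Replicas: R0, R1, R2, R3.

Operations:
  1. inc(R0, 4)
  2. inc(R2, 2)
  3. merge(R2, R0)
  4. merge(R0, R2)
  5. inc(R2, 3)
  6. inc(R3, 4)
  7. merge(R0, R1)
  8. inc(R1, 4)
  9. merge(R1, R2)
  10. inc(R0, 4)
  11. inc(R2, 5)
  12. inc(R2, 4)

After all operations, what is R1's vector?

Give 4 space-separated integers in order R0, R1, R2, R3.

Answer: 4 4 5 0

Derivation:
Op 1: inc R0 by 4 -> R0=(4,0,0,0) value=4
Op 2: inc R2 by 2 -> R2=(0,0,2,0) value=2
Op 3: merge R2<->R0 -> R2=(4,0,2,0) R0=(4,0,2,0)
Op 4: merge R0<->R2 -> R0=(4,0,2,0) R2=(4,0,2,0)
Op 5: inc R2 by 3 -> R2=(4,0,5,0) value=9
Op 6: inc R3 by 4 -> R3=(0,0,0,4) value=4
Op 7: merge R0<->R1 -> R0=(4,0,2,0) R1=(4,0,2,0)
Op 8: inc R1 by 4 -> R1=(4,4,2,0) value=10
Op 9: merge R1<->R2 -> R1=(4,4,5,0) R2=(4,4,5,0)
Op 10: inc R0 by 4 -> R0=(8,0,2,0) value=10
Op 11: inc R2 by 5 -> R2=(4,4,10,0) value=18
Op 12: inc R2 by 4 -> R2=(4,4,14,0) value=22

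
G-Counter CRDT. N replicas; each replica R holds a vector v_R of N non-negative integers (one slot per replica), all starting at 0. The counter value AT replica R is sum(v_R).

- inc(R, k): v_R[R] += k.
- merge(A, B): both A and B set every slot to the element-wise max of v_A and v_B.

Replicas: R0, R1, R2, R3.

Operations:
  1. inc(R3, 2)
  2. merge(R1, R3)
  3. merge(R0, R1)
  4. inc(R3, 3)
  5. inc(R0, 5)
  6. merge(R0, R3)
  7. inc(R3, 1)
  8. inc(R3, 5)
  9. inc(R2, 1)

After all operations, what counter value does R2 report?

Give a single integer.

Answer: 1

Derivation:
Op 1: inc R3 by 2 -> R3=(0,0,0,2) value=2
Op 2: merge R1<->R3 -> R1=(0,0,0,2) R3=(0,0,0,2)
Op 3: merge R0<->R1 -> R0=(0,0,0,2) R1=(0,0,0,2)
Op 4: inc R3 by 3 -> R3=(0,0,0,5) value=5
Op 5: inc R0 by 5 -> R0=(5,0,0,2) value=7
Op 6: merge R0<->R3 -> R0=(5,0,0,5) R3=(5,0,0,5)
Op 7: inc R3 by 1 -> R3=(5,0,0,6) value=11
Op 8: inc R3 by 5 -> R3=(5,0,0,11) value=16
Op 9: inc R2 by 1 -> R2=(0,0,1,0) value=1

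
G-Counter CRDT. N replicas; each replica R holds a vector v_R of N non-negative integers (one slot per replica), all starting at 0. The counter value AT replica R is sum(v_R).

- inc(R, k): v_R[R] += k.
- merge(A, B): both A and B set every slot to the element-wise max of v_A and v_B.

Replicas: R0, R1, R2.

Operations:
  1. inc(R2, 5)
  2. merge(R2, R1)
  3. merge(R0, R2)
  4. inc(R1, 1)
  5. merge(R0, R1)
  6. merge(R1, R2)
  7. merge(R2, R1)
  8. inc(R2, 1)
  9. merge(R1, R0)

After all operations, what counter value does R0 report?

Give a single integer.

Answer: 6

Derivation:
Op 1: inc R2 by 5 -> R2=(0,0,5) value=5
Op 2: merge R2<->R1 -> R2=(0,0,5) R1=(0,0,5)
Op 3: merge R0<->R2 -> R0=(0,0,5) R2=(0,0,5)
Op 4: inc R1 by 1 -> R1=(0,1,5) value=6
Op 5: merge R0<->R1 -> R0=(0,1,5) R1=(0,1,5)
Op 6: merge R1<->R2 -> R1=(0,1,5) R2=(0,1,5)
Op 7: merge R2<->R1 -> R2=(0,1,5) R1=(0,1,5)
Op 8: inc R2 by 1 -> R2=(0,1,6) value=7
Op 9: merge R1<->R0 -> R1=(0,1,5) R0=(0,1,5)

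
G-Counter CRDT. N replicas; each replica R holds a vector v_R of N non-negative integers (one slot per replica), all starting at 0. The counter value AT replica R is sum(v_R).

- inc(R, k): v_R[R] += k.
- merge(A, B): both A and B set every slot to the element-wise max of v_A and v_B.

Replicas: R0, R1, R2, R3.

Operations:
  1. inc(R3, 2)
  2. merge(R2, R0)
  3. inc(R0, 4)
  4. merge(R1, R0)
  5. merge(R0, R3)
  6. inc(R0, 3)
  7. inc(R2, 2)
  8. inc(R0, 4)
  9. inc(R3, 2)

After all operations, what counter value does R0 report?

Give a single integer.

Op 1: inc R3 by 2 -> R3=(0,0,0,2) value=2
Op 2: merge R2<->R0 -> R2=(0,0,0,0) R0=(0,0,0,0)
Op 3: inc R0 by 4 -> R0=(4,0,0,0) value=4
Op 4: merge R1<->R0 -> R1=(4,0,0,0) R0=(4,0,0,0)
Op 5: merge R0<->R3 -> R0=(4,0,0,2) R3=(4,0,0,2)
Op 6: inc R0 by 3 -> R0=(7,0,0,2) value=9
Op 7: inc R2 by 2 -> R2=(0,0,2,0) value=2
Op 8: inc R0 by 4 -> R0=(11,0,0,2) value=13
Op 9: inc R3 by 2 -> R3=(4,0,0,4) value=8

Answer: 13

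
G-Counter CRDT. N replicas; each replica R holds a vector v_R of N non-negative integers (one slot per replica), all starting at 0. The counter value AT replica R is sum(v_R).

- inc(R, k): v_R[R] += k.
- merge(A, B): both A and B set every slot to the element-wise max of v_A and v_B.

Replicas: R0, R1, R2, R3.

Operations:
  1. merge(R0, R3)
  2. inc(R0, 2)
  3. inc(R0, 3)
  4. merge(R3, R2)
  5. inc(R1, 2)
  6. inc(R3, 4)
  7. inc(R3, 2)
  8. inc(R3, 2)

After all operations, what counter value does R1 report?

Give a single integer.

Answer: 2

Derivation:
Op 1: merge R0<->R3 -> R0=(0,0,0,0) R3=(0,0,0,0)
Op 2: inc R0 by 2 -> R0=(2,0,0,0) value=2
Op 3: inc R0 by 3 -> R0=(5,0,0,0) value=5
Op 4: merge R3<->R2 -> R3=(0,0,0,0) R2=(0,0,0,0)
Op 5: inc R1 by 2 -> R1=(0,2,0,0) value=2
Op 6: inc R3 by 4 -> R3=(0,0,0,4) value=4
Op 7: inc R3 by 2 -> R3=(0,0,0,6) value=6
Op 8: inc R3 by 2 -> R3=(0,0,0,8) value=8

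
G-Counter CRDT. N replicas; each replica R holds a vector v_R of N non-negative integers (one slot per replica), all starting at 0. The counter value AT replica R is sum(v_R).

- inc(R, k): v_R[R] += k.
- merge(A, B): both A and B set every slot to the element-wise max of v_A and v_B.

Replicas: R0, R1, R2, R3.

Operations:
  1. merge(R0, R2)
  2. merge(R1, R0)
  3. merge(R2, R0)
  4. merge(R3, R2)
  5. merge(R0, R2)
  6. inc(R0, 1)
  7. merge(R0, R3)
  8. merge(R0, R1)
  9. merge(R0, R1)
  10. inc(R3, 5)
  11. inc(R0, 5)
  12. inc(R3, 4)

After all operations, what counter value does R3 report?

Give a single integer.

Op 1: merge R0<->R2 -> R0=(0,0,0,0) R2=(0,0,0,0)
Op 2: merge R1<->R0 -> R1=(0,0,0,0) R0=(0,0,0,0)
Op 3: merge R2<->R0 -> R2=(0,0,0,0) R0=(0,0,0,0)
Op 4: merge R3<->R2 -> R3=(0,0,0,0) R2=(0,0,0,0)
Op 5: merge R0<->R2 -> R0=(0,0,0,0) R2=(0,0,0,0)
Op 6: inc R0 by 1 -> R0=(1,0,0,0) value=1
Op 7: merge R0<->R3 -> R0=(1,0,0,0) R3=(1,0,0,0)
Op 8: merge R0<->R1 -> R0=(1,0,0,0) R1=(1,0,0,0)
Op 9: merge R0<->R1 -> R0=(1,0,0,0) R1=(1,0,0,0)
Op 10: inc R3 by 5 -> R3=(1,0,0,5) value=6
Op 11: inc R0 by 5 -> R0=(6,0,0,0) value=6
Op 12: inc R3 by 4 -> R3=(1,0,0,9) value=10

Answer: 10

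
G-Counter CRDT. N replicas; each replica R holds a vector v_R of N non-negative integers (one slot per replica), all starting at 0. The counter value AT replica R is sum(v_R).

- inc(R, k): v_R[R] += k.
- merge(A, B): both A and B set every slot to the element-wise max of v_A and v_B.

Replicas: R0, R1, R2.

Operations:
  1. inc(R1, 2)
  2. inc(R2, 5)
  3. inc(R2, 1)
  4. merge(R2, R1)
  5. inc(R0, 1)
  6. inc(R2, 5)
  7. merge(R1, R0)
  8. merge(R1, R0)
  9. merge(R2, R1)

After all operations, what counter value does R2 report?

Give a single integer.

Op 1: inc R1 by 2 -> R1=(0,2,0) value=2
Op 2: inc R2 by 5 -> R2=(0,0,5) value=5
Op 3: inc R2 by 1 -> R2=(0,0,6) value=6
Op 4: merge R2<->R1 -> R2=(0,2,6) R1=(0,2,6)
Op 5: inc R0 by 1 -> R0=(1,0,0) value=1
Op 6: inc R2 by 5 -> R2=(0,2,11) value=13
Op 7: merge R1<->R0 -> R1=(1,2,6) R0=(1,2,6)
Op 8: merge R1<->R0 -> R1=(1,2,6) R0=(1,2,6)
Op 9: merge R2<->R1 -> R2=(1,2,11) R1=(1,2,11)

Answer: 14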